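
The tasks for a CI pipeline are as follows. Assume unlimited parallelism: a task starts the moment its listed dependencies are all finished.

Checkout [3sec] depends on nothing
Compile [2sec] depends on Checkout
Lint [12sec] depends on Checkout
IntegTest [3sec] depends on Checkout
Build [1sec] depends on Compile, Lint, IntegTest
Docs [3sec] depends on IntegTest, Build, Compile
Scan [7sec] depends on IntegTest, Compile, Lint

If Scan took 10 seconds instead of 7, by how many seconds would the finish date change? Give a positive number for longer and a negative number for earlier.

The binding path is Checkout→Lint→Scan = 3+12+7 = 22; finish at 22 seconds.
Since Scan is critical, the +3 change carries straight to that chain (now 25 seconds).
The critical path is still Checkout→Lint→Scan; finish is now 25 seconds.
Change in finish: 25 − 22 = +3 seconds.

3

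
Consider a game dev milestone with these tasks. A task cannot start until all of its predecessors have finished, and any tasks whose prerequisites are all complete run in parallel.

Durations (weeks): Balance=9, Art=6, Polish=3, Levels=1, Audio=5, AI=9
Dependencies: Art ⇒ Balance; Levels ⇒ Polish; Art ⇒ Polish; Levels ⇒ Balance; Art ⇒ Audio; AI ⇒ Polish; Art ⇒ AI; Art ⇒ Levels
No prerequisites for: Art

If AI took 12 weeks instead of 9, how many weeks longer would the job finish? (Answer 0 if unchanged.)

Baseline: Art→AI→Polish = 6+9+3 = 18 → 18 weeks.
Since AI is critical, the +3 change carries straight to that chain (now 21 weeks).
That remains the longest chain; total 21 weeks.
Change in finish: 21 − 18 = +3 weeks.

3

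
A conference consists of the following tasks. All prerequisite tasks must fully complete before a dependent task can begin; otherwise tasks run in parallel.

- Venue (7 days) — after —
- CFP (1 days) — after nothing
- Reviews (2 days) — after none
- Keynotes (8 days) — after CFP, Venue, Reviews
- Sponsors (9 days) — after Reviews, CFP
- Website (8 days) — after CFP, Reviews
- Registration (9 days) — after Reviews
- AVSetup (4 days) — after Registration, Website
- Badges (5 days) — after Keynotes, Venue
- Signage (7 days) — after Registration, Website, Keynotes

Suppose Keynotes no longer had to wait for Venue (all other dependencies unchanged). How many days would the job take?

With the dependency in place, Venue→Keynotes→Signage = 7+8+7 = 22 sets the finish at 22 days.
Without Venue→Keynotes, Keynotes's earliest start moves from 7 to 2.
After: Reviews→Registration→Signage = 2+9+7 = 18 → 18 days.

18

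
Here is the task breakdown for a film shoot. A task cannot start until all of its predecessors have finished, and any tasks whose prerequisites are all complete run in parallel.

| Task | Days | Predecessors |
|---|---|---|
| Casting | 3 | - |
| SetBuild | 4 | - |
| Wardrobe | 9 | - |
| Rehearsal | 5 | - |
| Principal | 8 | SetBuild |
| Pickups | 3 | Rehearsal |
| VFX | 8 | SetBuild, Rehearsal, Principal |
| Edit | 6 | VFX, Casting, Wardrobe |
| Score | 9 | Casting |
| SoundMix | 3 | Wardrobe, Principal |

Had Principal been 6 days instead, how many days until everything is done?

24

Baseline: SetBuild→Principal→VFX→Edit = 4+8+8+6 = 26 → 26 days.
Since Principal is critical, the -2 change carries straight to that chain (now 24 days).
No other chain overtakes it, so the finish is 24 days.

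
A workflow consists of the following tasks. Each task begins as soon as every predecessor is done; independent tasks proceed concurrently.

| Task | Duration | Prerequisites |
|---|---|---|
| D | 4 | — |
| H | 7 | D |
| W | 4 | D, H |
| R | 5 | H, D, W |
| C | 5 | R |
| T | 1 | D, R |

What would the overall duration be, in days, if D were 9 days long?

Critical path before the change: D→H→W→R→C = 4+7+4+5+5 = 25 giving 25 days.
Since D is critical, the +5 change carries straight to that chain (now 30 days).
No other chain overtakes it, so the finish is 30 days.

30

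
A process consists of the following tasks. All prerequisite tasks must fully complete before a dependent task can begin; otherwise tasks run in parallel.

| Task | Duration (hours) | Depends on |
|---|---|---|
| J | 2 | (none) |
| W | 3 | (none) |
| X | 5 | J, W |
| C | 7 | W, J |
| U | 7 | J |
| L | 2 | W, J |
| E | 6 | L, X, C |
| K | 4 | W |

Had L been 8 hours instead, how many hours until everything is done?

17

The binding path is W→C→E = 3+7+6 = 16; finish at 16 hours.
L is off the critical path — its longest chain is 11 hours, giving 5 of slack.
The binding chain switches to W→L→E = 3+8+6 = 17; finish 17 hours.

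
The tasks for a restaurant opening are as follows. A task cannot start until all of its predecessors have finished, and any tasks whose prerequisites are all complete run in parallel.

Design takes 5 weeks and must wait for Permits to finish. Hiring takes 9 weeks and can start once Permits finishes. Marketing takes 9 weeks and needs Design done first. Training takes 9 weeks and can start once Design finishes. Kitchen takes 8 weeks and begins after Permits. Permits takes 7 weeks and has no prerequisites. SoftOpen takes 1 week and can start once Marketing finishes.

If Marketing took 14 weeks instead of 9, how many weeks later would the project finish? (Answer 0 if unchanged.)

5

The binding path is Permits→Design→Marketing→SoftOpen = 7+5+9+1 = 22; finish at 22 weeks.
Marketing lies on that path, so at 14 weeks the path becomes 27 weeks.
The critical path is still Permits→Design→Marketing→SoftOpen; finish is now 27 weeks.
Change in finish: 27 − 22 = +5 weeks.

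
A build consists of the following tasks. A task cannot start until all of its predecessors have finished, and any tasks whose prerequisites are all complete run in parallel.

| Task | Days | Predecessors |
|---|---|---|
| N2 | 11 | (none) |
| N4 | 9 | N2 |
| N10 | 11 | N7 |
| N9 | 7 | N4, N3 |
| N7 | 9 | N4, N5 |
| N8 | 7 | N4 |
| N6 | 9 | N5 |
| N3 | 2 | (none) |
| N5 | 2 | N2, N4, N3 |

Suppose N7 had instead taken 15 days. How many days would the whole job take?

48

Critical path before the change: N2→N4→N5→N7→N10 = 11+9+2+9+11 = 42 giving 42 days.
N7 is on the critical path; changing it to 15 makes that path 48 days.
The critical path is still N2→N4→N5→N7→N10; finish is now 48 days.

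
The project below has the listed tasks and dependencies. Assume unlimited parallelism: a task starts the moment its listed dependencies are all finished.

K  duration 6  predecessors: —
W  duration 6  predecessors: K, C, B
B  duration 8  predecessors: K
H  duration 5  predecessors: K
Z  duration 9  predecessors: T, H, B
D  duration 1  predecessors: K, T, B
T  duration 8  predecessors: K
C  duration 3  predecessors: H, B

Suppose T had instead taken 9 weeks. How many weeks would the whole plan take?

24

The binding path is K→T→Z = 6+8+9 = 23; finish at 23 weeks.
T is on the critical path; changing it to 9 makes that path 24 weeks.
No other chain overtakes it, so the finish is 24 weeks.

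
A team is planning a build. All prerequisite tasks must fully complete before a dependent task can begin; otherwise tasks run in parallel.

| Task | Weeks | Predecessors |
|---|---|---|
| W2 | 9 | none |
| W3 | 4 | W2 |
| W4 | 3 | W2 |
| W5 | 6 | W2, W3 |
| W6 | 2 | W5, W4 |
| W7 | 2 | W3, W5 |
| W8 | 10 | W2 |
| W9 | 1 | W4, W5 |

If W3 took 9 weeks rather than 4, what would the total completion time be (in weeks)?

Actual critical path: W2→W3→W5→W6 = 9+4+6+2 = 21 ⇒ 21 weeks.
Since W3 is critical, the +5 change carries straight to that chain (now 26 weeks).
No other chain overtakes it, so the finish is 26 weeks.

26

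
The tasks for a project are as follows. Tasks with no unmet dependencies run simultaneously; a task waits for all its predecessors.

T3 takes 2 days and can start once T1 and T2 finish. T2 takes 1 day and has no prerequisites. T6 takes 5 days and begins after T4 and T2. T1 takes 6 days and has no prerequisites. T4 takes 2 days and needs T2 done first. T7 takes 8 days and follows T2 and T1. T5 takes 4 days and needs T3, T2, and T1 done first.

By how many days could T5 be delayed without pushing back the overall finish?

2

Critical path: T1→T7 = 6+8 = 14, so the finish is 14 days.
T5 finishes as early as 12 and must finish by 14.
Float = 14 − 12 = 2.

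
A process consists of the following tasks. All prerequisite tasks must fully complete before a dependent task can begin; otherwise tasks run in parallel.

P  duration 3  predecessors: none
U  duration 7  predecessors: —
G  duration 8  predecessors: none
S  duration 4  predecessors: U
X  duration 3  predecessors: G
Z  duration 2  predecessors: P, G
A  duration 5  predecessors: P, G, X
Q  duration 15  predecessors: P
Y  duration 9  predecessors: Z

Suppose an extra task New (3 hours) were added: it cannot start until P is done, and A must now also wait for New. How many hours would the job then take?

Originally the job takes 19 hours.
With New inserted, A now waits for max(P, G, X, New).
New critical path: G→Z→Y = 8+2+9 = 19 ⇒ 19 hours.

19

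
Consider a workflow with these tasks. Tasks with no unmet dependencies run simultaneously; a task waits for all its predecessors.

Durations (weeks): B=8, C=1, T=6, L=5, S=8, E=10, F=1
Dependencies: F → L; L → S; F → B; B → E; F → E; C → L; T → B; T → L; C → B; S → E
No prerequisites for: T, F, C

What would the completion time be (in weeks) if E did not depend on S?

24

Before: longest chain T→L→S→E = 6+5+8+10 = 29, finish 29.
Without S→E, E's earliest start moves from 19 to 14.
After: T→B→E = 6+8+10 = 24 → 24 weeks.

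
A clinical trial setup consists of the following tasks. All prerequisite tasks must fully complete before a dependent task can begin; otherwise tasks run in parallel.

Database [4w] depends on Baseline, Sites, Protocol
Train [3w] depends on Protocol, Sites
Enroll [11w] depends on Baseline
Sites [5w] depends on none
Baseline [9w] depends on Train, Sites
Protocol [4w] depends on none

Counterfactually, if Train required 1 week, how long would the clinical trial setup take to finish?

26

Baseline: Sites→Train→Baseline→Enroll = 5+3+9+11 = 28 → 28 weeks.
Train lies on that path, so at 1 week the path becomes 26 weeks.
The critical path is still Sites→Train→Baseline→Enroll; finish is now 26 weeks.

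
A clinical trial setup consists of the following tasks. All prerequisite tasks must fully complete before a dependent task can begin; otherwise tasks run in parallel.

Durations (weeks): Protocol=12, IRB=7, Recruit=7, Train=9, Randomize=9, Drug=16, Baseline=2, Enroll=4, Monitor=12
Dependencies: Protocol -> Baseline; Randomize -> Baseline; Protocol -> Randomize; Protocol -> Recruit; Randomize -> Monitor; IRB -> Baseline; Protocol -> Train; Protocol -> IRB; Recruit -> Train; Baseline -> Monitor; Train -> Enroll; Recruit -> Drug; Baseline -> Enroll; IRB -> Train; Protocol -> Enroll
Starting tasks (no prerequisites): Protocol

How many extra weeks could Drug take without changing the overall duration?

The longest chain is Protocol→Recruit→Drug = 12+7+16 = 35; overall finish 35 weeks.
Drug finishes as early as 35 and must finish by 35.
Float = 35 − 35 = 0.

0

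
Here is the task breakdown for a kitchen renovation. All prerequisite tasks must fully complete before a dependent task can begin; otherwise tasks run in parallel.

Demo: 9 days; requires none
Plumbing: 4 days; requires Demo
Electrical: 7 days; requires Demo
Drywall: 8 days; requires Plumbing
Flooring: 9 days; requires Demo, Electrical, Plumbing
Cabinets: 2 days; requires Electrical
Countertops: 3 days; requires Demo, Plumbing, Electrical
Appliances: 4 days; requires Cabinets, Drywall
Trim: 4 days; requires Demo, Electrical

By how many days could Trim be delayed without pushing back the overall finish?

5

Critical path: Demo→Plumbing→Drywall→Appliances = 9+4+8+4 = 25, so the finish is 25 days.
Longest path through Trim: 20 days (earliest finish 20, latest finish 25).
Float = 25 − 20 = 5.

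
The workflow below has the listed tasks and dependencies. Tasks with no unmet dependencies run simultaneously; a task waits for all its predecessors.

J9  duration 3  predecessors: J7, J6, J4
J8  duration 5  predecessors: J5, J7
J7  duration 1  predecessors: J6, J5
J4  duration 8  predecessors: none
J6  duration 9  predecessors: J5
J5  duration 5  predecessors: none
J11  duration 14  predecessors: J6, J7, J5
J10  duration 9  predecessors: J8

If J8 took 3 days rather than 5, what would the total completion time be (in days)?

Critical path before the change: J5→J6→J7→J8→J10 = 5+9+1+5+9 = 29 giving 29 days.
Since J8 is critical, the -2 change carries straight to that chain (now 27 days).
The binding chain switches to J5→J6→J7→J11 = 5+9+1+14 = 29; finish 29 days.

29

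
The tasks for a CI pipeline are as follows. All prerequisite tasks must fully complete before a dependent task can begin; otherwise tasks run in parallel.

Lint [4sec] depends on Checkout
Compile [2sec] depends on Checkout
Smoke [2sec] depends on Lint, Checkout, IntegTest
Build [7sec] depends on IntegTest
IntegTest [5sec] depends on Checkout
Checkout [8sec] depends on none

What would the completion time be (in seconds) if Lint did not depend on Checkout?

With the dependency in place, Checkout→IntegTest→Build = 8+5+7 = 20 sets the finish at 20 seconds.
Without Checkout→Lint, Lint's earliest start moves from 8 to 0.
The longest chain is now Checkout→IntegTest→Build = 8+5+7 = 20, so the schedule takes 20 seconds.

20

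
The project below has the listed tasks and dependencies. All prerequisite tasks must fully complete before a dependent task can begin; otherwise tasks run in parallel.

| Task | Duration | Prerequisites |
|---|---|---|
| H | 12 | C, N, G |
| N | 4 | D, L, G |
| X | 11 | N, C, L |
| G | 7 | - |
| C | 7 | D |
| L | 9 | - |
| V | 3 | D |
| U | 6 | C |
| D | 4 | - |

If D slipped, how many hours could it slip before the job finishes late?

2

The longest chain is L→N→H = 9+4+12 = 25; overall finish 25 hours.
Longest path through D: 23 hours (earliest finish 4, latest finish 6).
Float = 25 − 23 = 2.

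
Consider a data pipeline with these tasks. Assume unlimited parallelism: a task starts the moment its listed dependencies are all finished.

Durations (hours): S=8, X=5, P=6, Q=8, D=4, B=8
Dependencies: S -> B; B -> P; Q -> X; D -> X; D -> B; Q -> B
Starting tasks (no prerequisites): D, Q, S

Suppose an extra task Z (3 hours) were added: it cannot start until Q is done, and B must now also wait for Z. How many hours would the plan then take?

25

Originally the plan takes 22 hours.
With Z inserted, B now waits for max(S, D, Q, Z).
New critical path: Q→Z→B→P = 8+3+8+6 = 25 ⇒ 25 hours.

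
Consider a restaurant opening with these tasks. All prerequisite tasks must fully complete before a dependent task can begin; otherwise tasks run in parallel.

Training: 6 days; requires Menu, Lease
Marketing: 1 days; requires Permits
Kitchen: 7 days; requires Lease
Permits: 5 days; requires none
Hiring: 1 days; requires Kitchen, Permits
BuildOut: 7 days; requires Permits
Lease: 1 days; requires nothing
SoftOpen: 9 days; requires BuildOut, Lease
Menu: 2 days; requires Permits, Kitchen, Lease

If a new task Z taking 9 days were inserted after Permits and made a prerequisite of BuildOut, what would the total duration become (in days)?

Originally the restaurant opening takes 21 days.
With Z inserted, BuildOut now waits for max(Permits, Z).
New critical path: Permits→Z→BuildOut→SoftOpen = 5+9+7+9 = 30 ⇒ 30 days.

30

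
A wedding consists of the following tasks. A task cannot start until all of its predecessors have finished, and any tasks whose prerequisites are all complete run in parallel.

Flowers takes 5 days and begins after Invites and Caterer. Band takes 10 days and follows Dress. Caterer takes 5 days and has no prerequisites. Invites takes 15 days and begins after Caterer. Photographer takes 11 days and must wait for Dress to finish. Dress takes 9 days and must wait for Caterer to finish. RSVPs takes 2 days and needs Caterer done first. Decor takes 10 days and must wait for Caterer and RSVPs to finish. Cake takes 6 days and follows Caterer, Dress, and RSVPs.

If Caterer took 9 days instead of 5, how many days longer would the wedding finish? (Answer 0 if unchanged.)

4

Baseline: Caterer→Invites→Flowers = 5+15+5 = 25 → 25 days.
Since Caterer is critical, the +4 change carries straight to that chain (now 29 days).
No other chain overtakes it, so the finish is 29 days.
Change in finish: 29 − 25 = +4 days.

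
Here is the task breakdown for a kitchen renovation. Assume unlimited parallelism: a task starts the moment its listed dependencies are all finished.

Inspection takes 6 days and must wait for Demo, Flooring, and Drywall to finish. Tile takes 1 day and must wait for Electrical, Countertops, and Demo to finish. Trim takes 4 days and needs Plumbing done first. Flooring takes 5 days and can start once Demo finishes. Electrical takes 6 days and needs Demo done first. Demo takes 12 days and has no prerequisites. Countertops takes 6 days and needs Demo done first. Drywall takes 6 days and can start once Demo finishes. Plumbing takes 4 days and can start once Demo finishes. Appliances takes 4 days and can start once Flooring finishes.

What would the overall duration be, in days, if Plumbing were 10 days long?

Actual critical path: Demo→Drywall→Inspection = 12+6+6 = 24 ⇒ 24 days.
Plumbing is off the critical path — its longest chain is 20 days, giving 4 of slack.
The binding chain switches to Demo→Plumbing→Trim = 12+10+4 = 26; finish 26 days.

26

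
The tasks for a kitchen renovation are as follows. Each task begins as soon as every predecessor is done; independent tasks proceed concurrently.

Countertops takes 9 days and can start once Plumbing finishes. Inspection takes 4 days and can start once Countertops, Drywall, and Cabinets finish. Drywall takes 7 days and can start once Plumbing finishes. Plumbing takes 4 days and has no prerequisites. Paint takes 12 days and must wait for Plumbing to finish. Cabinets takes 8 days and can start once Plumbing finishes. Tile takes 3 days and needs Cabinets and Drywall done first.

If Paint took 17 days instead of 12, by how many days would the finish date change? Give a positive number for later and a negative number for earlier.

4

Actual critical path: Plumbing→Countertops→Inspection = 4+9+4 = 17 ⇒ 17 days.
The longest path through Paint is only 16 days, so Paint has float 1.
The binding chain switches to Plumbing→Paint = 4+17 = 21; finish 21 days.
Change in finish: 21 − 17 = +4 days.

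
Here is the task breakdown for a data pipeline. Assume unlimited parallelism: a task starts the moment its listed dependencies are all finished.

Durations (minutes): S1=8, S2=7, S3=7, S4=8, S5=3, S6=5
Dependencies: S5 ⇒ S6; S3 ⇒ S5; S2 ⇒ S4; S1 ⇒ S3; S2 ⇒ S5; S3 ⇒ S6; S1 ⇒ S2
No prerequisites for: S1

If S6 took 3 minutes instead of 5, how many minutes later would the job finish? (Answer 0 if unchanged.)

0

As given, the longest chain is S1→S3→S5→S6 = 8+7+3+5 = 23, so the finish is 23 minutes.
S6 is on the critical path; changing it to 3 makes that path 21 minutes.
The binding chain switches to S1→S2→S4 = 8+7+8 = 23; finish 23 minutes.
Change in finish: 23 − 23 = +0 minutes.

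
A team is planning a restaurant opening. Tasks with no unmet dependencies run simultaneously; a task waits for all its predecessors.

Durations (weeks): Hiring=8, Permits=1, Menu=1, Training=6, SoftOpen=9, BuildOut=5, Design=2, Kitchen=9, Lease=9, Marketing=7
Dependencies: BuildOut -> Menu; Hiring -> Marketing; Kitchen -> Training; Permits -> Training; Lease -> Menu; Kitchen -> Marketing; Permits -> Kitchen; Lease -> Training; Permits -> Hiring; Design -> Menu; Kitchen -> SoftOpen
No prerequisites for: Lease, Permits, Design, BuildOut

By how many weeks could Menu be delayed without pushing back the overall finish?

9

The longest chain is Permits→Kitchen→SoftOpen = 1+9+9 = 19; overall finish 19 weeks.
The longest chain containing Menu totals 10 weeks.
Float = 19 − 10 = 9.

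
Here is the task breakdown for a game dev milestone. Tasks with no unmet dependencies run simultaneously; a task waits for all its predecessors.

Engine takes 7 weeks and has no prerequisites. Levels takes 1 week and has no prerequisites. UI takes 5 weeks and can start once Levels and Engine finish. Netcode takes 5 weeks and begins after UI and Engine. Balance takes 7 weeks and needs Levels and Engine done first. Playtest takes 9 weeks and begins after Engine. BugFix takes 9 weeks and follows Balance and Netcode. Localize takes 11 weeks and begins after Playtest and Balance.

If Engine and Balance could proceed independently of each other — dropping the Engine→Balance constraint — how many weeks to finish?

Original critical path: Engine→Playtest→Localize = 7+9+11 = 27 ⇒ 27 weeks.
Without Engine→Balance, Balance's earliest start moves from 7 to 1.
After: Engine→Playtest→Localize = 7+9+11 = 27 → 27 weeks.

27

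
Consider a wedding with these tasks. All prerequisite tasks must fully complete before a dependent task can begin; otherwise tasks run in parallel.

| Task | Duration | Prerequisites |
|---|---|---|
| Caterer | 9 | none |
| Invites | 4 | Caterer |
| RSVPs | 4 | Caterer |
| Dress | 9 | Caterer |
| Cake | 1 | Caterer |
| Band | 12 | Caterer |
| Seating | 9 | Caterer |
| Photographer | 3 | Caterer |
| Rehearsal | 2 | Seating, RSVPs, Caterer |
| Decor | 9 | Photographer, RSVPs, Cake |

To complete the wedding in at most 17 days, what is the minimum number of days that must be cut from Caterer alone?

Current finish: 22 days; target: 17.
Caterer is on every critical path, so each day cut from Caterer cuts the finish by one (this holds down to a finish of 14).
Need 22 − 17 = 5 days off Caterer → Caterer becomes 4 days, finish becomes 17.

5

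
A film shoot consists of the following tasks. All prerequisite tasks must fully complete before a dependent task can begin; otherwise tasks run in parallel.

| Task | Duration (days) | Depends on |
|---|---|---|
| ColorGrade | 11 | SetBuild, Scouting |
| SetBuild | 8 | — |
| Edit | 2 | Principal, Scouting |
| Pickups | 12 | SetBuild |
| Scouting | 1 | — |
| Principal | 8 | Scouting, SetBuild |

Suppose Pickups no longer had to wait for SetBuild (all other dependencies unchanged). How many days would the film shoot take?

19

Original critical path: SetBuild→Pickups = 8+12 = 20 ⇒ 20 days.
Without SetBuild→Pickups, Pickups's earliest start moves from 8 to 0.
After: SetBuild→ColorGrade = 8+11 = 19 → 19 days.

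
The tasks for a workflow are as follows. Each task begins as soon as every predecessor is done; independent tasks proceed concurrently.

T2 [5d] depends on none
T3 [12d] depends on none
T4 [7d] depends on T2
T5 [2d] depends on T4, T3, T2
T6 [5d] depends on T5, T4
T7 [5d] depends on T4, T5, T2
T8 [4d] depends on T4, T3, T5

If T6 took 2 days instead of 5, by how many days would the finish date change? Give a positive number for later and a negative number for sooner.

Critical path before the change: T2→T4→T5→T6 = 5+7+2+5 = 19 giving 19 days.
T6 is on the critical path; changing it to 2 makes that path 16 days.
New critical path: T2→T4→T5→T7 = 5+7+2+5 = 19 ⇒ 19 days.
Change in finish: 19 − 19 = +0 days.

0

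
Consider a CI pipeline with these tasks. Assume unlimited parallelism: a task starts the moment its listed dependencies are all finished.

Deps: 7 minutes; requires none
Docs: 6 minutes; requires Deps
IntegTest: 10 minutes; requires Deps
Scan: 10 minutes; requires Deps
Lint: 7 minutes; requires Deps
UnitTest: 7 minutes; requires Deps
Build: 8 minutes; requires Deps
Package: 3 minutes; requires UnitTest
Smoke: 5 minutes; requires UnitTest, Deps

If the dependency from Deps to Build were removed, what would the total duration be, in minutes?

19

Original critical path: Deps→UnitTest→Smoke = 7+7+5 = 19 ⇒ 19 minutes.
Without Deps→Build, Build's earliest start moves from 7 to 0.
The longest chain is now Deps→UnitTest→Smoke = 7+7+5 = 19, so the project takes 19 minutes.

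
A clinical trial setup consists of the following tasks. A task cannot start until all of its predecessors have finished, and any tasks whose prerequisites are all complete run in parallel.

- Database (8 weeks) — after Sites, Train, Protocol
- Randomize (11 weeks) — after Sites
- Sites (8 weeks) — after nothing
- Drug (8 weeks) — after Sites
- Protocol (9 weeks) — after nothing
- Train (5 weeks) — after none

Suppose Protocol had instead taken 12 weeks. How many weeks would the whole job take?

20

As given, the longest chain is Sites→Randomize = 8+11 = 19, so the finish is 19 weeks.
Protocol is off the critical path — its longest chain is 17 weeks, giving 2 of slack.
The binding chain switches to Protocol→Database = 12+8 = 20; finish 20 weeks.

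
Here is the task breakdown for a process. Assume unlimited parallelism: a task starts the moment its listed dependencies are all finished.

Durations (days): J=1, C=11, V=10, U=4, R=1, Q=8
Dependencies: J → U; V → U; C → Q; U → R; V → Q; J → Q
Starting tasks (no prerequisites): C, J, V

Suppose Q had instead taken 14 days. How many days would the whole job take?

25

Critical path before the change: C→Q = 11+8 = 19 giving 19 days.
Q is on the critical path; changing it to 14 makes that path 25 days.
No other chain overtakes it, so the finish is 25 days.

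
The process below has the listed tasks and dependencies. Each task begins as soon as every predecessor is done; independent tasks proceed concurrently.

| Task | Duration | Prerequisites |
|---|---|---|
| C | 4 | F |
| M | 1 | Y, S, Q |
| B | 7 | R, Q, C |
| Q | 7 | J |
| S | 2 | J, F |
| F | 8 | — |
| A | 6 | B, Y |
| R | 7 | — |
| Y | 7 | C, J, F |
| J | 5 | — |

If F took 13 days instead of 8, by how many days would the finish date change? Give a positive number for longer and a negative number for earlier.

The binding path is F→C→Y→A = 8+4+7+6 = 25; finish at 25 days.
Since F is critical, the +5 change carries straight to that chain (now 30 days).
The critical path is still F→C→Y→A; finish is now 30 days.
Change in finish: 30 − 25 = +5 days.

5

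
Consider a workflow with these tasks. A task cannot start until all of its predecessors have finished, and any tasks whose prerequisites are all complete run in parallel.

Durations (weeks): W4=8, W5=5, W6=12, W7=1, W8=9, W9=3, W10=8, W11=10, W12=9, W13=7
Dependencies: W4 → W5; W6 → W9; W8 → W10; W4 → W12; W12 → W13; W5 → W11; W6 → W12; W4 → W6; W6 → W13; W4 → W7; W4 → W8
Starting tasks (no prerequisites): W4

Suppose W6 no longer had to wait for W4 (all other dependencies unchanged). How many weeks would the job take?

28

Original critical path: W4→W6→W12→W13 = 8+12+9+7 = 36 ⇒ 36 weeks.
Without W4→W6, W6's earliest start moves from 8 to 0.
After: W6→W12→W13 = 12+9+7 = 28 → 28 weeks.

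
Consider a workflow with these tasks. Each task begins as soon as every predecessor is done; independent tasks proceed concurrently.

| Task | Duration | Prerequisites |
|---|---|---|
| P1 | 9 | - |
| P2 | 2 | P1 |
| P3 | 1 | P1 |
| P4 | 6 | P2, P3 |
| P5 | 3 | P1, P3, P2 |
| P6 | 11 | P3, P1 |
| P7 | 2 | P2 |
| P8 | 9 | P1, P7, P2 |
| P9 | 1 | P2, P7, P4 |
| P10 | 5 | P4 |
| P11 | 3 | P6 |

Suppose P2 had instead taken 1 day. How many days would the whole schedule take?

Baseline: P1→P3→P6→P11 = 9+1+11+3 = 24 → 24 days.
P2 has 2 days of float (longest path through it is 22).
The critical path is still P1→P3→P6→P11; finish is now 24 days.

24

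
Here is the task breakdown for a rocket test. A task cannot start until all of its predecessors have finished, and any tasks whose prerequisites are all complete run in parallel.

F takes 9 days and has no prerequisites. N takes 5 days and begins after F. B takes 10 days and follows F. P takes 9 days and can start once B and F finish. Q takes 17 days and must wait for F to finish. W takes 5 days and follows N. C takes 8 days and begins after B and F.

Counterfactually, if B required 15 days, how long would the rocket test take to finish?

33

The binding path is F→B→P = 9+10+9 = 28; finish at 28 days.
B is on the critical path; changing it to 15 makes that path 33 days.
That remains the longest chain; total 33 days.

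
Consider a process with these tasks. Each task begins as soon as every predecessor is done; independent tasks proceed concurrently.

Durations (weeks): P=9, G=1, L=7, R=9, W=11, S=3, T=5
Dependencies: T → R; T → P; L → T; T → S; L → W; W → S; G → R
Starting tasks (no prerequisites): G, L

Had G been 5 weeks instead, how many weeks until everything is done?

21

Critical path before the change: L→W→S = 7+11+3 = 21 giving 21 weeks.
G has 11 weeks of float (longest path through it is 10).
The critical path is still L→W→S; finish is now 21 weeks.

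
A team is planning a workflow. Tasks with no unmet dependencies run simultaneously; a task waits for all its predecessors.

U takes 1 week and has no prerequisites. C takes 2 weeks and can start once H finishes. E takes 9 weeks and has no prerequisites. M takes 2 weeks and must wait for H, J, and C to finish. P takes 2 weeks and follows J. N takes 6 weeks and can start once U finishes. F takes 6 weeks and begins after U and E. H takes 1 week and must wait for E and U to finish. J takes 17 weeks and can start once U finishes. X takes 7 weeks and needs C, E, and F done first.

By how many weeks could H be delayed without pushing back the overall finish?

3

Critical path: E→F→X = 9+6+7 = 22, so the finish is 22 weeks.
The longest chain containing H totals 19 weeks.
So H can slip 13 − 10 = 3 weeks.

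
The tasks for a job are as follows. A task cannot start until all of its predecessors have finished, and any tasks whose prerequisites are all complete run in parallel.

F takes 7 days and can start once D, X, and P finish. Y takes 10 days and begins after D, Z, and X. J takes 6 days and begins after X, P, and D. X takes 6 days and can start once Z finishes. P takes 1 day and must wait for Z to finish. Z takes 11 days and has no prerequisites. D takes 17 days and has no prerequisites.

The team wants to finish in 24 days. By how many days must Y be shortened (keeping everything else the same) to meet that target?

Current finish: 27 days; target: 24.
Y is on every critical path, so each day cut from Y cuts the finish by one (this holds down to a finish of 24).
Need 27 − 24 = 3 days off Y → Y becomes 7 days, finish becomes 24.

3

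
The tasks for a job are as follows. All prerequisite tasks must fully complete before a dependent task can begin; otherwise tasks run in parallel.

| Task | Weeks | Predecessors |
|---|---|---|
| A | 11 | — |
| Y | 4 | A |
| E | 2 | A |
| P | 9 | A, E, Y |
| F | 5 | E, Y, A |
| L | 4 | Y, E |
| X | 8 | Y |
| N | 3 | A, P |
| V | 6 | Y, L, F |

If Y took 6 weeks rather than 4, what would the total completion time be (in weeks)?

The binding path is A→Y→P→N = 11+4+9+3 = 27; finish at 27 weeks.
Since Y is critical, the +2 change carries straight to that chain (now 29 weeks).
No other chain overtakes it, so the finish is 29 weeks.

29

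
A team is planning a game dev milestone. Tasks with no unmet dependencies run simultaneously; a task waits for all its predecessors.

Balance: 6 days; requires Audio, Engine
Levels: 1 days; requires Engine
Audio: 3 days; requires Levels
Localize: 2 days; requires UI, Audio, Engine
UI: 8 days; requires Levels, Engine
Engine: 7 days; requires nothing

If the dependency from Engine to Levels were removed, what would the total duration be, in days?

Before: longest chain Engine→Levels→UI→Localize = 7+1+8+2 = 18, finish 18.
Without Engine→Levels, Levels's earliest start moves from 7 to 0.
The longest chain is now Engine→UI→Localize = 7+8+2 = 17, so the game dev milestone takes 17 days.

17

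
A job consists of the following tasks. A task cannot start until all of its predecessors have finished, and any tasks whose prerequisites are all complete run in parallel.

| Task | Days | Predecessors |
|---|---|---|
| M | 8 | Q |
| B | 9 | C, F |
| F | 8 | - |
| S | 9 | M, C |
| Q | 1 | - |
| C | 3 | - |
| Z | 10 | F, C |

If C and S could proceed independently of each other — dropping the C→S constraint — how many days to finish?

Original critical path: F→Z = 8+10 = 18 ⇒ 18 days.
Dropping C→S doesn't change S's earliest start (9); another predecessor still binds.
The longest chain is now F→Z = 8+10 = 18, so the plan takes 18 days.

18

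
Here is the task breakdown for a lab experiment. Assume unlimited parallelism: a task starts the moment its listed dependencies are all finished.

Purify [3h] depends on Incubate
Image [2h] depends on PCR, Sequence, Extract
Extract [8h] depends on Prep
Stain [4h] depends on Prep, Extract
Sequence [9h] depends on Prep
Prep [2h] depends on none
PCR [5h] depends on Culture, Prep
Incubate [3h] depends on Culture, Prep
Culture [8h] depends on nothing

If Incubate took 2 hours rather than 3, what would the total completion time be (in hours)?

Critical path before the change: Culture→PCR→Image = 8+5+2 = 15 giving 15 hours.
The longest path through Incubate is only 14 hours, so Incubate has float 1.
The critical path is still Culture→PCR→Image; finish is now 15 hours.

15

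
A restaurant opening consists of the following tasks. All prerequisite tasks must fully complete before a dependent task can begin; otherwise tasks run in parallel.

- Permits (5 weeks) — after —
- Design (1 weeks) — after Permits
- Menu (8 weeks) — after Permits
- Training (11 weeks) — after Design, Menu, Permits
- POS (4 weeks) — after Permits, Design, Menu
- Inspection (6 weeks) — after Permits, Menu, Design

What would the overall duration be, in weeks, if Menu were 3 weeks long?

19

Actual critical path: Permits→Menu→Training = 5+8+11 = 24 ⇒ 24 weeks.
Menu is on the critical path; changing it to 3 makes that path 19 weeks.
No other chain overtakes it, so the finish is 19 weeks.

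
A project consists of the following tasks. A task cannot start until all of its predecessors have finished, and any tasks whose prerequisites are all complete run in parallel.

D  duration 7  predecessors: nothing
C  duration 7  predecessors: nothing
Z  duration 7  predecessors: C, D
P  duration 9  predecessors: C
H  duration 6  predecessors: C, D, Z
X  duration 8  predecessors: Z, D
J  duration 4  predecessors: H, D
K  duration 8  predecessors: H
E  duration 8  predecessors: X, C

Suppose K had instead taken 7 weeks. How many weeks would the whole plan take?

As given, the longest chain is D→Z→X→E = 7+7+8+8 = 30, so the finish is 30 weeks.
K is off the critical path — its longest chain is 28 weeks, giving 2 of slack.
The critical path is still D→Z→X→E; finish is now 30 weeks.

30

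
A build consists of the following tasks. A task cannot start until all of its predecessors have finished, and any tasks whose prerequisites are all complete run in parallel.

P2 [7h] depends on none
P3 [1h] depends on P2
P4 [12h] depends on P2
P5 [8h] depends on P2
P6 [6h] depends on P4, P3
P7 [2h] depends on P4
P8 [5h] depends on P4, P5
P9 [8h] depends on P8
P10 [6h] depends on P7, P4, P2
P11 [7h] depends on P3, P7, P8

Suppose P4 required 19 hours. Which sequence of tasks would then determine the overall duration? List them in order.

The binding path is P2→P4→P8→P9 = 7+12+5+8 = 32; finish at 32 hours.
P4 lies on that path, so at 19 hours the path becomes 39 hours.
The critical path is still P2→P4→P8→P9; finish is now 39 hours.

P2, P4, P8, P9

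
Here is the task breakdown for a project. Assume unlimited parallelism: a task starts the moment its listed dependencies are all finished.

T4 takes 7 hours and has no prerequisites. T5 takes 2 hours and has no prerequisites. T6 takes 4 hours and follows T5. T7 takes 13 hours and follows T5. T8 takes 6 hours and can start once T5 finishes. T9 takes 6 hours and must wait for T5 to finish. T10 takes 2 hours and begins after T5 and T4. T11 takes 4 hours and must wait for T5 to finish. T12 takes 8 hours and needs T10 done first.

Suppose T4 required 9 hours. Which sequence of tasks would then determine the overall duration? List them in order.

The binding path is T4→T10→T12 = 7+2+8 = 17; finish at 17 hours.
T4 is on the critical path; changing it to 9 makes that path 19 hours.
The critical path is still T4→T10→T12; finish is now 19 hours.

T4, T10, T12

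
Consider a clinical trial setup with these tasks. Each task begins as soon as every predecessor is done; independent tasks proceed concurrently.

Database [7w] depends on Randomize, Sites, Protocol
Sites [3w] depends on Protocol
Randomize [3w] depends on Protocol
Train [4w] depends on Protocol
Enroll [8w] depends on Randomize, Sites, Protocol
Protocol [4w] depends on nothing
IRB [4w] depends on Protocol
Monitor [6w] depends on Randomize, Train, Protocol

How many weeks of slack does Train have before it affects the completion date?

1

Critical path: Protocol→Sites→Enroll = 4+3+8 = 15, so the finish is 15 weeks.
The longest chain containing Train totals 14 weeks.
So Train can slip 9 − 8 = 1 week.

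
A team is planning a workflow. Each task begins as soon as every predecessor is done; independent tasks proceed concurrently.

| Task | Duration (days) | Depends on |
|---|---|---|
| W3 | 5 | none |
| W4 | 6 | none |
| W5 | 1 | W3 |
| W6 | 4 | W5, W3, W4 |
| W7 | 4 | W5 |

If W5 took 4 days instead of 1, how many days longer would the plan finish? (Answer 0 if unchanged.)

As given, the longest chain is W3→W5→W6 = 5+1+4 = 10, so the finish is 10 days.
W5 lies on that path, so at 4 days the path becomes 13 days.
That remains the longest chain; total 13 days.
Change in finish: 13 − 10 = +3 days.

3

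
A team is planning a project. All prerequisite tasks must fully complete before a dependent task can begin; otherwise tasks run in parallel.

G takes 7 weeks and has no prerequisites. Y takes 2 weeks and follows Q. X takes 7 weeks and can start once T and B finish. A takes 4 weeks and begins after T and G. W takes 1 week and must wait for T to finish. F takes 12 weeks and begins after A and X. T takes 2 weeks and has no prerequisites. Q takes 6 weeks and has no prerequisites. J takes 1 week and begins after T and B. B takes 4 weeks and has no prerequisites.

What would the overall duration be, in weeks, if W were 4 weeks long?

Baseline: G→A→F = 7+4+12 = 23 → 23 weeks.
W has 20 weeks of float (longest path through it is 3).
No other chain overtakes it, so the finish is 23 weeks.

23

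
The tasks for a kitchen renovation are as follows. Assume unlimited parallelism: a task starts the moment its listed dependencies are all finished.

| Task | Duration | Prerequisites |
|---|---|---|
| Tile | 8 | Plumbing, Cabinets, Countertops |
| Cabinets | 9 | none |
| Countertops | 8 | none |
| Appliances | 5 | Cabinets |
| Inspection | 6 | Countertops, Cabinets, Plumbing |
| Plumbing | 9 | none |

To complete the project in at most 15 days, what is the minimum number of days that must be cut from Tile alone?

Current finish: 17 days; target: 15.
Tile is on every critical path, so each day cut from Tile cuts the finish by one (this holds down to a finish of 15).
Need 17 − 15 = 2 days off Tile → Tile becomes 6 days, finish becomes 15.

2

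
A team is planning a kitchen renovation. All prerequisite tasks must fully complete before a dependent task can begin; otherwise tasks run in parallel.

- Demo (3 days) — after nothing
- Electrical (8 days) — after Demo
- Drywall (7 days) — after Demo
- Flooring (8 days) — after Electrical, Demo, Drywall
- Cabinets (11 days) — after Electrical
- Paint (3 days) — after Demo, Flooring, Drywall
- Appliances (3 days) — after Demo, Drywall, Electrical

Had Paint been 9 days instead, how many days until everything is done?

28

Actual critical path: Demo→Electrical→Flooring→Paint = 3+8+8+3 = 22 ⇒ 22 days.
Paint is on the critical path; changing it to 9 makes that path 28 days.
The critical path is still Demo→Electrical→Flooring→Paint; finish is now 28 days.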